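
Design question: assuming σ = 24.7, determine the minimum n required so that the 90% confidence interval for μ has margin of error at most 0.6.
n ≥ 4586

For margin E ≤ 0.6:
n ≥ (z* · σ / E)²
n ≥ (1.645 · 24.7 / 0.6)²
n ≥ 4585.89

Minimum n = 4586 (rounding up)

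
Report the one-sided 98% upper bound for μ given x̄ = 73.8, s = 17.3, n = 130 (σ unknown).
μ ≤ 76.95

Upper bound (one-sided):
t* = 2.075 (one-sided for 98%)
Upper bound = x̄ + t* · s/√n = 73.8 + 2.075 · 17.3/√130 = 76.95

We are 98% confident that μ ≤ 76.95.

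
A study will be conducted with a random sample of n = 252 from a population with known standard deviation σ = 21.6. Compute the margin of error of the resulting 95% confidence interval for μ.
Margin of error = 2.67

Margin of error = z* · σ/√n
= 1.960 · 21.6/√252
= 1.960 · 21.6/15.8745
= 2.67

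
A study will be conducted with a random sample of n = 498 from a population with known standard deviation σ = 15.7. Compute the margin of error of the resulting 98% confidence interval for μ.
Margin of error = 1.64

Margin of error = z* · σ/√n
= 2.326 · 15.7/√498
= 2.326 · 15.7/22.3159
= 1.64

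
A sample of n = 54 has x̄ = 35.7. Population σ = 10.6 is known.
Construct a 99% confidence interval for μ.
(31.98, 39.42)

z-interval (σ known):
z* = 2.576 for 99% confidence

Margin of error = z* · σ/√n = 2.576 · 10.6/√54 = 3.72

CI: (35.7 - 3.72, 35.7 + 3.72) = (31.98, 39.42)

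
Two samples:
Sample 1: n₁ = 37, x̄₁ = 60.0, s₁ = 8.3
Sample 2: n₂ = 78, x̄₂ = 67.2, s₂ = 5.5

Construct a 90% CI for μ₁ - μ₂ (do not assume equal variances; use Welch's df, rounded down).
(-9.71, -4.69)

Difference: x̄₁ - x̄₂ = -7.20
SE = √(s₁²/n₁ + s₂²/n₂) = √(8.3²/37 + 5.5²/78) = 1.4999
df = 51.51 → 51 (Welch–Satterthwaite, rounded down)
t* = 1.675

CI: -7.20 ± 1.675 · 1.4999 = -7.20 ± 2.51 = (-9.71, -4.69)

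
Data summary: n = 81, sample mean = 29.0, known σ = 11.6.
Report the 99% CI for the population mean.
(25.68, 32.32)

z-interval (σ known):
z* = 2.576 for 99% confidence

Margin of error = z* · σ/√n = 2.576 · 11.6/√81 = 3.32

CI: (29.0 - 3.32, 29.0 + 3.32) = (25.68, 32.32)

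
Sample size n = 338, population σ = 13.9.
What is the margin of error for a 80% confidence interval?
Margin of error = 0.97

Margin of error = z* · σ/√n
= 1.282 · 13.9/√338
= 1.282 · 13.9/18.3848
= 0.97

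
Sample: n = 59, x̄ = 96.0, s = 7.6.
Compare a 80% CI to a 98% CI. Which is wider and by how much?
98% CI is wider by 2.17

df = 58
80% CI: t* = 1.296, (94.72, 97.28), width = 2 · t* · s/√n = 2.56
98% CI: t* = 2.392, (93.63, 98.37), width = 2 · t* · s/√n = 4.73

The 98% CI is wider by 4.73 - 2.56 = 2.17.
Higher confidence requires a wider interval.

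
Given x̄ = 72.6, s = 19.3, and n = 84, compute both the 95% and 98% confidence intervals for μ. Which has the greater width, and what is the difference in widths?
98% CI is wider by 1.61

df = 83
95% CI: t* = 1.989, (68.41, 76.79), width = 2 · t* · s/√n = 8.38
98% CI: t* = 2.372, (67.61, 77.59), width = 2 · t* · s/√n = 9.99

The 98% CI is wider by 9.99 - 8.38 = 1.61.
Higher confidence requires a wider interval.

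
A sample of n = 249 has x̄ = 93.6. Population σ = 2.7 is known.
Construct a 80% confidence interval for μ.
(93.38, 93.82)

z-interval (σ known):
z* = 1.282 for 80% confidence

Margin of error = z* · σ/√n = 1.282 · 2.7/√249 = 0.22

CI: (93.6 - 0.22, 93.6 + 0.22) = (93.38, 93.82)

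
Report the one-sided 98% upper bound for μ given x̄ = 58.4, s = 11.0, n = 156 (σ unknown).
μ ≤ 60.22

Upper bound (one-sided):
t* = 2.071 (one-sided for 98%)
Upper bound = x̄ + t* · s/√n = 58.4 + 2.071 · 11.0/√156 = 60.22

We are 98% confident that μ ≤ 60.22.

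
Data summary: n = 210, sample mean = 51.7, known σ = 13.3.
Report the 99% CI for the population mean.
(49.34, 54.06)

z-interval (σ known):
z* = 2.576 for 99% confidence

Margin of error = z* · σ/√n = 2.576 · 13.3/√210 = 2.36

CI: (51.7 - 2.36, 51.7 + 2.36) = (49.34, 54.06)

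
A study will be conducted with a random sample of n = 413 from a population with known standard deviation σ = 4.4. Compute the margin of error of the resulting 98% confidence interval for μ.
Margin of error = 0.50

Margin of error = z* · σ/√n
= 2.326 · 4.4/√413
= 2.326 · 4.4/20.3224
= 0.50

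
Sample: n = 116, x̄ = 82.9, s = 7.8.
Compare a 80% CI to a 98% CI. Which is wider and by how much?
98% CI is wider by 1.55

df = 115
80% CI: t* = 1.289, (81.97, 83.83), width = 2 · t* · s/√n = 1.87
98% CI: t* = 2.359, (81.19, 84.61), width = 2 · t* · s/√n = 3.42

The 98% CI is wider by 3.42 - 1.87 = 1.55.
Higher confidence requires a wider interval.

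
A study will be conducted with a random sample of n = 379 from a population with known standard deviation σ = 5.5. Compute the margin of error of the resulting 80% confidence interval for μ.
Margin of error = 0.36

Margin of error = z* · σ/√n
= 1.282 · 5.5/√379
= 1.282 · 5.5/19.4679
= 0.36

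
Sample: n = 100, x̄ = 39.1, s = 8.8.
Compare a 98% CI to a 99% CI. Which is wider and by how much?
99% CI is wider by 0.46

df = 99
98% CI: t* = 2.365, (37.02, 41.18), width = 2 · t* · s/√n = 4.16
99% CI: t* = 2.626, (36.79, 41.41), width = 2 · t* · s/√n = 4.62

The 99% CI is wider by 4.62 - 4.16 = 0.46.
Higher confidence requires a wider interval.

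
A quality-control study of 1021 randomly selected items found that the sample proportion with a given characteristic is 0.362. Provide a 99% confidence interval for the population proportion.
(0.323, 0.401)

Proportion CI:
SE = √(p̂(1-p̂)/n) = √(0.362 · 0.638 / 1021) = 0.01504

z* = 2.576
Margin = z* · SE = 2.576 · 0.01504 = 0.0387

CI: 0.362 ± 0.0387 = (0.323, 0.401)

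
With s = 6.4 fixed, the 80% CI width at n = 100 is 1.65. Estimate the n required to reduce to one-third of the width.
n ≈ 900

CI width ∝ 1/√n
To reduce width by factor 3, need √n to grow by 3 → need 3² = 9 times as many samples.

Current: n = 100, width = 1.65
New: n = 900, width ≈ 0.55

Width reduced by factor of 1.65/0.55 = 3.00.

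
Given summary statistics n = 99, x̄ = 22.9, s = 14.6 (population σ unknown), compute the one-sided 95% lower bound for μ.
μ ≥ 20.46

Lower bound (one-sided):
t* = 1.661 (one-sided for 95%)
Lower bound = x̄ - t* · s/√n = 22.9 - 1.661 · 14.6/√99 = 20.46

We are 95% confident that μ ≥ 20.46.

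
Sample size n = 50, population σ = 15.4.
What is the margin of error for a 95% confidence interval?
Margin of error = 4.27

Margin of error = z* · σ/√n
= 1.960 · 15.4/√50
= 1.960 · 15.4/7.0711
= 4.27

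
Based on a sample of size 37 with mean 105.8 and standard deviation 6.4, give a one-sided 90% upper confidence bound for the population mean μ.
μ ≤ 107.17

Upper bound (one-sided):
t* = 1.306 (one-sided for 90%)
Upper bound = x̄ + t* · s/√n = 105.8 + 1.306 · 6.4/√37 = 107.17

We are 90% confident that μ ≤ 107.17.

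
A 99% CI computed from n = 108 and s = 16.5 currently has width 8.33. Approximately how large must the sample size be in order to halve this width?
n ≈ 432

CI width ∝ 1/√n
To reduce width by factor 2, need √n to grow by 2 → need 2² = 4 times as many samples.

Current: n = 108, width = 8.33
New: n = 432, width ≈ 4.11

Width reduced by factor of 8.33/4.11 = 2.03.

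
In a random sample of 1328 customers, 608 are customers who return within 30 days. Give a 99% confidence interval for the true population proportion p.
(0.423, 0.493)

Proportion CI:
p̂ = 608/1328 = 0.45783
SE = √(p̂(1-p̂)/n) = √(0.45783 · 0.54217 / 1328) = 0.01367

z* = 2.576
Margin = z* · SE = 2.576 · 0.01367 = 0.0352

CI: 0.45783 ± 0.0352 = (0.423, 0.493)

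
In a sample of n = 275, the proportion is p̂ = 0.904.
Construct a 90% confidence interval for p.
(0.875, 0.933)

Proportion CI:
SE = √(p̂(1-p̂)/n) = √(0.904 · 0.096 / 275) = 0.01776

z* = 1.645
Margin = z* · SE = 1.645 · 0.01776 = 0.0292

CI: 0.904 ± 0.0292 = (0.875, 0.933)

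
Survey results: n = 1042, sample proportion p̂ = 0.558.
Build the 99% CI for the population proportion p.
(0.518, 0.598)

Proportion CI:
SE = √(p̂(1-p̂)/n) = √(0.558 · 0.442 / 1042) = 0.01538

z* = 2.576
Margin = z* · SE = 2.576 · 0.01538 = 0.0396

CI: 0.558 ± 0.0396 = (0.518, 0.598)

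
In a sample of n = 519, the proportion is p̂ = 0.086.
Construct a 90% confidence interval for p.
(0.066, 0.106)

Proportion CI:
SE = √(p̂(1-p̂)/n) = √(0.086 · 0.914 / 519) = 0.01231

z* = 1.645
Margin = z* · SE = 1.645 · 0.01231 = 0.0202

CI: 0.086 ± 0.0202 = (0.066, 0.106)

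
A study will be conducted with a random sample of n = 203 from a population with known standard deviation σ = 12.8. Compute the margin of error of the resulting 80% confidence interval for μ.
Margin of error = 1.15

Margin of error = z* · σ/√n
= 1.282 · 12.8/√203
= 1.282 · 12.8/14.2478
= 1.15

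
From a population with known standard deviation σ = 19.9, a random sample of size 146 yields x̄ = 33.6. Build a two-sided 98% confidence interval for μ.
(29.77, 37.43)

z-interval (σ known):
z* = 2.326 for 98% confidence

Margin of error = z* · σ/√n = 2.326 · 19.9/√146 = 3.83

CI: (33.6 - 3.83, 33.6 + 3.83) = (29.77, 37.43)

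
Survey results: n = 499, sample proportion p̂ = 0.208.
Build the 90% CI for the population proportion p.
(0.178, 0.238)

Proportion CI:
SE = √(p̂(1-p̂)/n) = √(0.208 · 0.792 / 499) = 0.01817

z* = 1.645
Margin = z* · SE = 1.645 · 0.01817 = 0.0299

CI: 0.208 ± 0.0299 = (0.178, 0.238)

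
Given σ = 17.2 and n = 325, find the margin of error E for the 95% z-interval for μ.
Margin of error = 1.87

Margin of error = z* · σ/√n
= 1.960 · 17.2/√325
= 1.960 · 17.2/18.0278
= 1.87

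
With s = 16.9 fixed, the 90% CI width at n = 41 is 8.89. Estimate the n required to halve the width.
n ≈ 164

CI width ∝ 1/√n
To reduce width by factor 2, need √n to grow by 2 → need 2² = 4 times as many samples.

Current: n = 41, width = 8.89
New: n = 164, width ≈ 4.37

Width reduced by factor of 8.89/4.37 = 2.03.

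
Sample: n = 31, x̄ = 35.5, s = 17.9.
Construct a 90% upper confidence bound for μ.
μ ≤ 39.71

Upper bound (one-sided):
t* = 1.310 (one-sided for 90%)
Upper bound = x̄ + t* · s/√n = 35.5 + 1.310 · 17.9/√31 = 39.71

We are 90% confident that μ ≤ 39.71.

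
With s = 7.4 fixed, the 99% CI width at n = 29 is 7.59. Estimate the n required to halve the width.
n ≈ 116

CI width ∝ 1/√n
To reduce width by factor 2, need √n to grow by 2 → need 2² = 4 times as many samples.

Current: n = 29, width = 7.59
New: n = 116, width ≈ 3.60

Width reduced by factor of 7.59/3.60 = 2.11.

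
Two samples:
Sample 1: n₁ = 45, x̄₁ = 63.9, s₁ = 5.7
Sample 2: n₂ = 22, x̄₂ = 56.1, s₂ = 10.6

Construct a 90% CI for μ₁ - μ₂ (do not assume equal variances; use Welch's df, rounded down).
(3.69, 11.91)

Difference: x̄₁ - x̄₂ = 7.80
SE = √(s₁²/n₁ + s₂²/n₂) = √(5.7²/45 + 10.6²/22) = 2.4144
df = 27.10 → 27 (Welch–Satterthwaite, rounded down)
t* = 1.703

CI: 7.80 ± 1.703 · 2.4144 = 7.80 ± 4.11 = (3.69, 11.91)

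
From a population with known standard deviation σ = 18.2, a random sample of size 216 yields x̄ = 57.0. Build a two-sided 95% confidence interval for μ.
(54.57, 59.43)

z-interval (σ known):
z* = 1.960 for 95% confidence

Margin of error = z* · σ/√n = 1.960 · 18.2/√216 = 2.43

CI: (57.0 - 2.43, 57.0 + 2.43) = (54.57, 59.43)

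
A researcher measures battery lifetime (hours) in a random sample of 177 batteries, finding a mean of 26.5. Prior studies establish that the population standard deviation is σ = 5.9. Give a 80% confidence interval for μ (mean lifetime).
(25.93, 27.07)

z-interval (σ known):
z* = 1.282 for 80% confidence

Margin of error = z* · σ/√n = 1.282 · 5.9/√177 = 0.57

CI: (26.5 - 0.57, 26.5 + 0.57) = (25.93, 27.07)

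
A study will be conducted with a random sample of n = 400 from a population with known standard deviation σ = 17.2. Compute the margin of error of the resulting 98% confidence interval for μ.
Margin of error = 2.00

Margin of error = z* · σ/√n
= 2.326 · 17.2/√400
= 2.326 · 17.2/20.0000
= 2.00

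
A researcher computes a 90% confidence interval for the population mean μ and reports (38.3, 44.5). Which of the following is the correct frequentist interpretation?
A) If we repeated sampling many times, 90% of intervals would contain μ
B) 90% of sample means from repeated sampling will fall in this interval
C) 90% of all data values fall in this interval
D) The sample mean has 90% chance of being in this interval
A

A) Correct — this is the frequentist long-run coverage interpretation.
B) Wrong — coverage applies to intervals containing μ, not to future x̄ values.
C) Wrong — a CI is about the parameter μ, not individual data values.
D) Wrong — x̄ is observed and sits in the interval by construction.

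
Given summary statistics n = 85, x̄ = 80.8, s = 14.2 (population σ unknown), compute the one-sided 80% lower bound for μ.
μ ≥ 79.50

Lower bound (one-sided):
t* = 0.846 (one-sided for 80%)
Lower bound = x̄ - t* · s/√n = 80.8 - 0.846 · 14.2/√85 = 79.50

We are 80% confident that μ ≥ 79.50.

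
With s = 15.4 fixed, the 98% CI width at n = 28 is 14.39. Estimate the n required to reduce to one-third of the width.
n ≈ 252

CI width ∝ 1/√n
To reduce width by factor 3, need √n to grow by 3 → need 3² = 9 times as many samples.

Current: n = 28, width = 14.39
New: n = 252, width ≈ 4.54

Width reduced by factor of 14.39/4.54 = 3.17.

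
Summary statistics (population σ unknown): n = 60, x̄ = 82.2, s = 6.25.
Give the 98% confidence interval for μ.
(80.27, 84.13)

t-interval (σ unknown):
df = n - 1 = 59
t* = 2.391 for 98% confidence

Margin of error = t* · s/√n = 2.391 · 6.25/√60 = 1.93

CI: (80.27, 84.13)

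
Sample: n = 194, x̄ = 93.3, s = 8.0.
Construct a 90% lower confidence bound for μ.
μ ≥ 92.56

Lower bound (one-sided):
t* = 1.286 (one-sided for 90%)
Lower bound = x̄ - t* · s/√n = 93.3 - 1.286 · 8.0/√194 = 92.56

We are 90% confident that μ ≥ 92.56.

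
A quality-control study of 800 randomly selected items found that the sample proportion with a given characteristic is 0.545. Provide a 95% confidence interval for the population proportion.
(0.510, 0.580)

Proportion CI:
SE = √(p̂(1-p̂)/n) = √(0.545 · 0.455 / 800) = 0.01761

z* = 1.960
Margin = z* · SE = 1.960 · 0.01761 = 0.0345

CI: 0.545 ± 0.0345 = (0.510, 0.580)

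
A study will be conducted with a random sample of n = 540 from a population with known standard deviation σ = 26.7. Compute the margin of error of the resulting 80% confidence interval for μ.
Margin of error = 1.47

Margin of error = z* · σ/√n
= 1.282 · 26.7/√540
= 1.282 · 26.7/23.2379
= 1.47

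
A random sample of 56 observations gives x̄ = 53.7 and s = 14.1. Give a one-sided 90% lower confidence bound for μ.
μ ≥ 51.26

Lower bound (one-sided):
t* = 1.297 (one-sided for 90%)
Lower bound = x̄ - t* · s/√n = 53.7 - 1.297 · 14.1/√56 = 51.26

We are 90% confident that μ ≥ 51.26.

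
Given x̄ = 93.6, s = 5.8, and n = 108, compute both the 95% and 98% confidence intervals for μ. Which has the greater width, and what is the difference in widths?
98% CI is wider by 0.43

df = 107
95% CI: t* = 1.982, (92.49, 94.71), width = 2 · t* · s/√n = 2.21
98% CI: t* = 2.362, (92.28, 94.92), width = 2 · t* · s/√n = 2.64

The 98% CI is wider by 2.64 - 2.21 = 0.43.
Higher confidence requires a wider interval.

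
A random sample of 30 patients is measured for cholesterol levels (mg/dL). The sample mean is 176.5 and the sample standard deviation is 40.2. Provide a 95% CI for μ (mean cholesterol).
(161.49, 191.51)

t-interval (σ unknown):
df = n - 1 = 29
t* = 2.045 for 95% confidence

Margin of error = t* · s/√n = 2.045 · 40.2/√30 = 15.01

CI: (161.49, 191.51)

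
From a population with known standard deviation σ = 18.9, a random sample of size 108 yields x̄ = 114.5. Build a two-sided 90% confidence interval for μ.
(111.51, 117.49)

z-interval (σ known):
z* = 1.645 for 90% confidence

Margin of error = z* · σ/√n = 1.645 · 18.9/√108 = 2.99

CI: (114.5 - 2.99, 114.5 + 2.99) = (111.51, 117.49)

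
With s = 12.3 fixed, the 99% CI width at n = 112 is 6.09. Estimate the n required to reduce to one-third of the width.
n ≈ 1008

CI width ∝ 1/√n
To reduce width by factor 3, need √n to grow by 3 → need 3² = 9 times as many samples.

Current: n = 112, width = 6.09
New: n = 1008, width ≈ 2.00

Width reduced by factor of 6.09/2.00 = 3.04.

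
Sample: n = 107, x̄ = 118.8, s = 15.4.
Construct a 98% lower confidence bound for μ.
μ ≥ 115.70

Lower bound (one-sided):
t* = 2.079 (one-sided for 98%)
Lower bound = x̄ - t* · s/√n = 118.8 - 2.079 · 15.4/√107 = 115.70

We are 98% confident that μ ≥ 115.70.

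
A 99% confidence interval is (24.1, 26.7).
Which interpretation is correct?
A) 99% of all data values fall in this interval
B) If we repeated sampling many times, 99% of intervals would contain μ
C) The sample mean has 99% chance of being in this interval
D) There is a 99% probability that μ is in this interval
B

A) Wrong — a CI is about the parameter μ, not individual data values.
B) Correct — this is the frequentist long-run coverage interpretation.
C) Wrong — x̄ is observed and sits in the interval by construction.
D) Wrong — μ is fixed; the randomness lives in the interval, not in μ.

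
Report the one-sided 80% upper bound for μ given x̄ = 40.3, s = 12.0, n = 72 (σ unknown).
μ ≤ 41.50

Upper bound (one-sided):
t* = 0.847 (one-sided for 80%)
Upper bound = x̄ + t* · s/√n = 40.3 + 0.847 · 12.0/√72 = 41.50

We are 80% confident that μ ≤ 41.50.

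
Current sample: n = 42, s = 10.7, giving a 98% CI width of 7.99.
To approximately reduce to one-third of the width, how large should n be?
n ≈ 378

CI width ∝ 1/√n
To reduce width by factor 3, need √n to grow by 3 → need 3² = 9 times as many samples.

Current: n = 42, width = 7.99
New: n = 378, width ≈ 2.57

Width reduced by factor of 7.99/2.57 = 3.11.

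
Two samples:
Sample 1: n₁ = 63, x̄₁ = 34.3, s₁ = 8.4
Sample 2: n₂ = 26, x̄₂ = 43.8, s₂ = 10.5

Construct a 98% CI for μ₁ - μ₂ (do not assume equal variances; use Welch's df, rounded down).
(-15.12, -3.88)

Difference: x̄₁ - x̄₂ = -9.50
SE = √(s₁²/n₁ + s₂²/n₂) = √(8.4²/63 + 10.5²/26) = 2.3153
df = 38.86 → 38 (Welch–Satterthwaite, rounded down)
t* = 2.429

CI: -9.50 ± 2.429 · 2.3153 = -9.50 ± 5.62 = (-15.12, -3.88)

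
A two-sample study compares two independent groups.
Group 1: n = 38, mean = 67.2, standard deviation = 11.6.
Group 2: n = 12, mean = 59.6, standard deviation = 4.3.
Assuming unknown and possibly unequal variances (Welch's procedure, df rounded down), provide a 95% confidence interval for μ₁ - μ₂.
(3.06, 12.14)

Difference: x̄₁ - x̄₂ = 7.60
SE = √(s₁²/n₁ + s₂²/n₂) = √(11.6²/38 + 4.3²/12) = 2.2543
df = 46.56 → 46 (Welch–Satterthwaite, rounded down)
t* = 2.013

CI: 7.60 ± 2.013 · 2.2543 = 7.60 ± 4.54 = (3.06, 12.14)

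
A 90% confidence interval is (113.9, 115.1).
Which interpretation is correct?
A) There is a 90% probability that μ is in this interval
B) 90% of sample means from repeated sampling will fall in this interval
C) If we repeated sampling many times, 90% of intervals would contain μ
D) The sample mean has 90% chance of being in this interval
C

A) Wrong — μ is fixed; the randomness lives in the interval, not in μ.
B) Wrong — coverage applies to intervals containing μ, not to future x̄ values.
C) Correct — this is the frequentist long-run coverage interpretation.
D) Wrong — x̄ is observed and sits in the interval by construction.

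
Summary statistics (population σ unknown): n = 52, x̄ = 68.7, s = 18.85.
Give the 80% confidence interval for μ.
(65.31, 72.09)

t-interval (σ unknown):
df = n - 1 = 51
t* = 1.298 for 80% confidence

Margin of error = t* · s/√n = 1.298 · 18.85/√52 = 3.39

CI: (65.31, 72.09)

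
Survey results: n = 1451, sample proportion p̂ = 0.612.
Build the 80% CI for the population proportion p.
(0.596, 0.628)

Proportion CI:
SE = √(p̂(1-p̂)/n) = √(0.612 · 0.388 / 1451) = 0.01279

z* = 1.282
Margin = z* · SE = 1.282 · 0.01279 = 0.0164

CI: 0.612 ± 0.0164 = (0.596, 0.628)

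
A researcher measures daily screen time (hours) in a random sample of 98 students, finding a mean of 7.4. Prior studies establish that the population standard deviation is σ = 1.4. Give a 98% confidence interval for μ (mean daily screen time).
(7.07, 7.73)

z-interval (σ known):
z* = 2.326 for 98% confidence

Margin of error = z* · σ/√n = 2.326 · 1.4/√98 = 0.33

CI: (7.4 - 0.33, 7.4 + 0.33) = (7.07, 7.73)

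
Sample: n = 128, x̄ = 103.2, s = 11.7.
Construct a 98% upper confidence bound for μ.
μ ≤ 105.35

Upper bound (one-sided):
t* = 2.075 (one-sided for 98%)
Upper bound = x̄ + t* · s/√n = 103.2 + 2.075 · 11.7/√128 = 105.35

We are 98% confident that μ ≤ 105.35.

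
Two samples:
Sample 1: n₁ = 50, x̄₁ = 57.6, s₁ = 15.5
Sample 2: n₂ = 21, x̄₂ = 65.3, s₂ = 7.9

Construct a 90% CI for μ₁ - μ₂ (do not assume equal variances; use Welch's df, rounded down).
(-12.35, -3.05)

Difference: x̄₁ - x̄₂ = -7.70
SE = √(s₁²/n₁ + s₂²/n₂) = √(15.5²/50 + 7.9²/21) = 2.7887
df = 66.26 → 66 (Welch–Satterthwaite, rounded down)
t* = 1.668

CI: -7.70 ± 1.668 · 2.7887 = -7.70 ± 4.65 = (-12.35, -3.05)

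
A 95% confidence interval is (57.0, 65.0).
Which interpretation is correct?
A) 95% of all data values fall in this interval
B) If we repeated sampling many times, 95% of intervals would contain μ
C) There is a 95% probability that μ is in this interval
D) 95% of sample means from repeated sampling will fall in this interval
B

A) Wrong — a CI is about the parameter μ, not individual data values.
B) Correct — this is the frequentist long-run coverage interpretation.
C) Wrong — μ is fixed; the randomness lives in the interval, not in μ.
D) Wrong — coverage applies to intervals containing μ, not to future x̄ values.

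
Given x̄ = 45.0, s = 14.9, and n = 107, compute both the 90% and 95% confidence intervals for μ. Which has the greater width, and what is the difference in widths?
95% CI is wider by 0.93

df = 106
90% CI: t* = 1.659, (42.61, 47.39), width = 2 · t* · s/√n = 4.78
95% CI: t* = 1.983, (42.14, 47.86), width = 2 · t* · s/√n = 5.71

The 95% CI is wider by 5.71 - 4.78 = 0.93.
Higher confidence requires a wider interval.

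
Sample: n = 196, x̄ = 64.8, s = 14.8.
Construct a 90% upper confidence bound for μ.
μ ≤ 66.16

Upper bound (one-sided):
t* = 1.286 (one-sided for 90%)
Upper bound = x̄ + t* · s/√n = 64.8 + 1.286 · 14.8/√196 = 66.16

We are 90% confident that μ ≤ 66.16.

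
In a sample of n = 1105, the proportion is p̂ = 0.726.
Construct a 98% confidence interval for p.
(0.695, 0.757)

Proportion CI:
SE = √(p̂(1-p̂)/n) = √(0.726 · 0.274 / 1105) = 0.01342

z* = 2.326
Margin = z* · SE = 2.326 · 0.01342 = 0.0312

CI: 0.726 ± 0.0312 = (0.695, 0.757)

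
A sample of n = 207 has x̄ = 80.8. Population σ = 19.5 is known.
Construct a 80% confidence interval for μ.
(79.06, 82.54)

z-interval (σ known):
z* = 1.282 for 80% confidence

Margin of error = z* · σ/√n = 1.282 · 19.5/√207 = 1.74

CI: (80.8 - 1.74, 80.8 + 1.74) = (79.06, 82.54)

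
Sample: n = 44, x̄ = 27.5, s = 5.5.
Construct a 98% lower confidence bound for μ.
μ ≥ 25.74

Lower bound (one-sided):
t* = 2.118 (one-sided for 98%)
Lower bound = x̄ - t* · s/√n = 27.5 - 2.118 · 5.5/√44 = 25.74

We are 98% confident that μ ≥ 25.74.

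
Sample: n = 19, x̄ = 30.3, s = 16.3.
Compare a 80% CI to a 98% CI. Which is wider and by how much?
98% CI is wider by 9.14

df = 18
80% CI: t* = 1.330, (25.33, 35.27), width = 2 · t* · s/√n = 9.95
98% CI: t* = 2.552, (20.76, 39.84), width = 2 · t* · s/√n = 19.09

The 98% CI is wider by 19.09 - 9.95 = 9.14.
Higher confidence requires a wider interval.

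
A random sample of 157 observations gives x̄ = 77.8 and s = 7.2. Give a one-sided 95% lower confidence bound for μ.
μ ≥ 76.85

Lower bound (one-sided):
t* = 1.655 (one-sided for 95%)
Lower bound = x̄ - t* · s/√n = 77.8 - 1.655 · 7.2/√157 = 76.85

We are 95% confident that μ ≥ 76.85.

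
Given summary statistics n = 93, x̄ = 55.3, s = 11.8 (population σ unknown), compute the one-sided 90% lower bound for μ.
μ ≥ 53.72

Lower bound (one-sided):
t* = 1.291 (one-sided for 90%)
Lower bound = x̄ - t* · s/√n = 55.3 - 1.291 · 11.8/√93 = 53.72

We are 90% confident that μ ≥ 53.72.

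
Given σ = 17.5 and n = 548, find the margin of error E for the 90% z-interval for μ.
Margin of error = 1.23

Margin of error = z* · σ/√n
= 1.645 · 17.5/√548
= 1.645 · 17.5/23.4094
= 1.23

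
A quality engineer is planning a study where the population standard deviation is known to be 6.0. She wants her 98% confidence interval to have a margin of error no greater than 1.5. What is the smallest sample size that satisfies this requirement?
n ≥ 87

For margin E ≤ 1.5:
n ≥ (z* · σ / E)²
n ≥ (2.326 · 6.0 / 1.5)²
n ≥ 86.56

Minimum n = 87 (rounding up)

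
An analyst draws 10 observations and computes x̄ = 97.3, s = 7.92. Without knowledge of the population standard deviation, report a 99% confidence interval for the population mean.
(89.16, 105.44)

t-interval (σ unknown):
df = n - 1 = 9
t* = 3.250 for 99% confidence

Margin of error = t* · s/√n = 3.250 · 7.92/√10 = 8.14

CI: (89.16, 105.44)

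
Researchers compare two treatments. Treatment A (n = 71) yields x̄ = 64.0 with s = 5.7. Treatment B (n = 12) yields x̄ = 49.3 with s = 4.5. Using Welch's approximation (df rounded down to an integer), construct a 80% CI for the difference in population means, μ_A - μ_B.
(12.75, 16.65)

Difference: x̄₁ - x̄₂ = 14.70
SE = √(s₁²/n₁ + s₂²/n₂) = √(5.7²/71 + 4.5²/12) = 1.4646
df = 17.57 → 17 (Welch–Satterthwaite, rounded down)
t* = 1.333

CI: 14.70 ± 1.333 · 1.4646 = 14.70 ± 1.95 = (12.75, 16.65)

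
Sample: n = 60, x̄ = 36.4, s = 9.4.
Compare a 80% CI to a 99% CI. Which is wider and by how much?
99% CI is wider by 3.31

df = 59
80% CI: t* = 1.296, (34.83, 37.97), width = 2 · t* · s/√n = 3.15
99% CI: t* = 2.662, (33.17, 39.63), width = 2 · t* · s/√n = 6.46

The 99% CI is wider by 6.46 - 3.15 = 3.31.
Higher confidence requires a wider interval.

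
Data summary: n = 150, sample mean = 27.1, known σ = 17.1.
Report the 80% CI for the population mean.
(25.31, 28.89)

z-interval (σ known):
z* = 1.282 for 80% confidence

Margin of error = z* · σ/√n = 1.282 · 17.1/√150 = 1.79

CI: (27.1 - 1.79, 27.1 + 1.79) = (25.31, 28.89)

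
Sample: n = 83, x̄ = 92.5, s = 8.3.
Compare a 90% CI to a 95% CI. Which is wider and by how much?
95% CI is wider by 0.59

df = 82
90% CI: t* = 1.664, (90.98, 94.02), width = 2 · t* · s/√n = 3.03
95% CI: t* = 1.989, (90.69, 94.31), width = 2 · t* · s/√n = 3.62

The 95% CI is wider by 3.62 - 3.03 = 0.59.
Higher confidence requires a wider interval.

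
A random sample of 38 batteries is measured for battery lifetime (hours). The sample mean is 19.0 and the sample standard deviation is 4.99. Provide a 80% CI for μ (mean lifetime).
(17.94, 20.06)

t-interval (σ unknown):
df = n - 1 = 37
t* = 1.305 for 80% confidence

Margin of error = t* · s/√n = 1.305 · 4.99/√38 = 1.06

CI: (17.94, 20.06)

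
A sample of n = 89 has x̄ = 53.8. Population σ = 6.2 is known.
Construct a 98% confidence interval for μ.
(52.27, 55.33)

z-interval (σ known):
z* = 2.326 for 98% confidence

Margin of error = z* · σ/√n = 2.326 · 6.2/√89 = 1.53

CI: (53.8 - 1.53, 53.8 + 1.53) = (52.27, 55.33)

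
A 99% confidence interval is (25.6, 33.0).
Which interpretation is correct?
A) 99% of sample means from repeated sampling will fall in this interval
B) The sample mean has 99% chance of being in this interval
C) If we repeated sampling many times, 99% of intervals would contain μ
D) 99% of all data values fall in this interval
C

A) Wrong — coverage applies to intervals containing μ, not to future x̄ values.
B) Wrong — x̄ is observed and sits in the interval by construction.
C) Correct — this is the frequentist long-run coverage interpretation.
D) Wrong — a CI is about the parameter μ, not individual data values.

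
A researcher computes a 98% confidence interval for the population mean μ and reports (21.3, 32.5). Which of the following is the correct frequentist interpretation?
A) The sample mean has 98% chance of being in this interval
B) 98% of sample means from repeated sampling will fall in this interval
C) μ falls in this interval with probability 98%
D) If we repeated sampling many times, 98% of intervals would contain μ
D

A) Wrong — x̄ is observed and sits in the interval by construction.
B) Wrong — coverage applies to intervals containing μ, not to future x̄ values.
C) Wrong — μ is fixed; the randomness lives in the interval, not in μ.
D) Correct — this is the frequentist long-run coverage interpretation.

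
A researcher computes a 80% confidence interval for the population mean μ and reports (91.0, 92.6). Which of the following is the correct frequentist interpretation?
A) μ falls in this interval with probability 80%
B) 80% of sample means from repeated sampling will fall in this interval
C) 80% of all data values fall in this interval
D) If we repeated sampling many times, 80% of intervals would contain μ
D

A) Wrong — μ is fixed; the randomness lives in the interval, not in μ.
B) Wrong — coverage applies to intervals containing μ, not to future x̄ values.
C) Wrong — a CI is about the parameter μ, not individual data values.
D) Correct — this is the frequentist long-run coverage interpretation.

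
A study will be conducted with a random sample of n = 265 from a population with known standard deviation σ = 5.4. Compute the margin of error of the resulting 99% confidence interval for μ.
Margin of error = 0.85

Margin of error = z* · σ/√n
= 2.576 · 5.4/√265
= 2.576 · 5.4/16.2788
= 0.85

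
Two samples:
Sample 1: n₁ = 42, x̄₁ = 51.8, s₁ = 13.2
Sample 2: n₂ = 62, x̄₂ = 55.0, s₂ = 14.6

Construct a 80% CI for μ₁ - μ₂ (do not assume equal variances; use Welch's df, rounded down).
(-6.76, 0.36)

Difference: x̄₁ - x̄₂ = -3.20
SE = √(s₁²/n₁ + s₂²/n₂) = √(13.2²/42 + 14.6²/62) = 2.7544
df = 93.81 → 93 (Welch–Satterthwaite, rounded down)
t* = 1.291

CI: -3.20 ± 1.291 · 2.7544 = -3.20 ± 3.56 = (-6.76, 0.36)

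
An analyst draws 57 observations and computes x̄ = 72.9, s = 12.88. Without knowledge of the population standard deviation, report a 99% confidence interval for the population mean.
(68.35, 77.45)

t-interval (σ unknown):
df = n - 1 = 56
t* = 2.667 for 99% confidence

Margin of error = t* · s/√n = 2.667 · 12.88/√57 = 4.55

CI: (68.35, 77.45)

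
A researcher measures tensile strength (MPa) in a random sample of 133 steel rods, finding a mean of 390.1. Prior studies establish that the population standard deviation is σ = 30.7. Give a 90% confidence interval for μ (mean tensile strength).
(385.72, 394.48)

z-interval (σ known):
z* = 1.645 for 90% confidence

Margin of error = z* · σ/√n = 1.645 · 30.7/√133 = 4.38

CI: (390.1 - 4.38, 390.1 + 4.38) = (385.72, 394.48)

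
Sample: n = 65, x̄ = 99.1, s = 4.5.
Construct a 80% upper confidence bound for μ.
μ ≤ 99.57

Upper bound (one-sided):
t* = 0.847 (one-sided for 80%)
Upper bound = x̄ + t* · s/√n = 99.1 + 0.847 · 4.5/√65 = 99.57

We are 80% confident that μ ≤ 99.57.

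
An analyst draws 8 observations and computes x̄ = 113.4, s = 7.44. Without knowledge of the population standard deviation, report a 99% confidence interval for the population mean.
(104.20, 122.60)

t-interval (σ unknown):
df = n - 1 = 7
t* = 3.499 for 99% confidence

Margin of error = t* · s/√n = 3.499 · 7.44/√8 = 9.20

CI: (104.20, 122.60)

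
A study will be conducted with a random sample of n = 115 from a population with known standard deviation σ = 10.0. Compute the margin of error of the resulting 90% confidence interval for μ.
Margin of error = 1.53

Margin of error = z* · σ/√n
= 1.645 · 10.0/√115
= 1.645 · 10.0/10.7238
= 1.53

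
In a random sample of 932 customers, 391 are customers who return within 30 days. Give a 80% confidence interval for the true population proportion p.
(0.399, 0.440)

Proportion CI:
p̂ = 391/932 = 0.41953
SE = √(p̂(1-p̂)/n) = √(0.41953 · 0.58047 / 932) = 0.01616

z* = 1.282
Margin = z* · SE = 1.282 · 0.01616 = 0.0207

CI: 0.41953 ± 0.0207 = (0.399, 0.440)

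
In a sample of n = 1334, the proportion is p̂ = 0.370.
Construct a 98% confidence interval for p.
(0.339, 0.401)

Proportion CI:
SE = √(p̂(1-p̂)/n) = √(0.370 · 0.630 / 1334) = 0.01322

z* = 2.326
Margin = z* · SE = 2.326 · 0.01322 = 0.0307

CI: 0.370 ± 0.0307 = (0.339, 0.401)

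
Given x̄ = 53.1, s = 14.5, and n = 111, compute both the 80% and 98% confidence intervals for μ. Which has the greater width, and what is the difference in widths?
98% CI is wider by 2.95

df = 110
80% CI: t* = 1.289, (51.33, 54.87), width = 2 · t* · s/√n = 3.55
98% CI: t* = 2.361, (49.85, 56.35), width = 2 · t* · s/√n = 6.50

The 98% CI is wider by 6.50 - 3.55 = 2.95.
Higher confidence requires a wider interval.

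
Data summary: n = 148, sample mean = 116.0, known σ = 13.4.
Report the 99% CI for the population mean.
(113.16, 118.84)

z-interval (σ known):
z* = 2.576 for 99% confidence

Margin of error = z* · σ/√n = 2.576 · 13.4/√148 = 2.84

CI: (116.0 - 2.84, 116.0 + 2.84) = (113.16, 118.84)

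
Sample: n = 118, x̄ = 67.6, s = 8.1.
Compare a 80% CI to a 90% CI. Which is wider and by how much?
90% CI is wider by 0.55

df = 117
80% CI: t* = 1.289, (66.64, 68.56), width = 2 · t* · s/√n = 1.92
90% CI: t* = 1.658, (66.36, 68.84), width = 2 · t* · s/√n = 2.47

The 90% CI is wider by 2.47 - 1.92 = 0.55.
Higher confidence requires a wider interval.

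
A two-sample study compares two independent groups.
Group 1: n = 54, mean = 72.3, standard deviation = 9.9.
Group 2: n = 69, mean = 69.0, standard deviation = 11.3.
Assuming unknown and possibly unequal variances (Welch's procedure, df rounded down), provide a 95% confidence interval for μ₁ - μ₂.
(-0.49, 7.09)

Difference: x̄₁ - x̄₂ = 3.30
SE = √(s₁²/n₁ + s₂²/n₂) = √(9.9²/54 + 11.3²/69) = 1.9146
df = 119.42 → 119 (Welch–Satterthwaite, rounded down)
t* = 1.980

CI: 3.30 ± 1.980 · 1.9146 = 3.30 ± 3.79 = (-0.49, 7.09)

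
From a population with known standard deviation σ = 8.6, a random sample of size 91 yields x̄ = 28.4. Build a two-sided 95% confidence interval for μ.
(26.63, 30.17)

z-interval (σ known):
z* = 1.960 for 95% confidence

Margin of error = z* · σ/√n = 1.960 · 8.6/√91 = 1.77

CI: (28.4 - 1.77, 28.4 + 1.77) = (26.63, 30.17)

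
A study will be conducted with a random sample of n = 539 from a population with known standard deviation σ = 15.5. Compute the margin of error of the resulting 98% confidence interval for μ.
Margin of error = 1.55

Margin of error = z* · σ/√n
= 2.326 · 15.5/√539
= 2.326 · 15.5/23.2164
= 1.55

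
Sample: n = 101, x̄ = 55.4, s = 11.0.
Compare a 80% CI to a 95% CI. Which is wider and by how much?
95% CI is wider by 1.52

df = 100
80% CI: t* = 1.290, (53.99, 56.81), width = 2 · t* · s/√n = 2.82
95% CI: t* = 1.984, (53.23, 57.57), width = 2 · t* · s/√n = 4.34

The 95% CI is wider by 4.34 - 2.82 = 1.52.
Higher confidence requires a wider interval.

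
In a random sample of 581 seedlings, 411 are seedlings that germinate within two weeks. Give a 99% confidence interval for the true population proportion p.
(0.659, 0.756)

Proportion CI:
p̂ = 411/581 = 0.70740
SE = √(p̂(1-p̂)/n) = √(0.70740 · 0.29260 / 581) = 0.01887

z* = 2.576
Margin = z* · SE = 2.576 · 0.01887 = 0.0486

CI: 0.70740 ± 0.0486 = (0.659, 0.756)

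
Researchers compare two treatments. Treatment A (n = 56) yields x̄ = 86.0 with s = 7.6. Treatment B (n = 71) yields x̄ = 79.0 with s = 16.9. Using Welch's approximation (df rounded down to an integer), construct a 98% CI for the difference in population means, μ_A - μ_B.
(1.69, 12.31)

Difference: x̄₁ - x̄₂ = 7.00
SE = √(s₁²/n₁ + s₂²/n₂) = √(7.6²/56 + 16.9²/71) = 2.2481
df = 101.97 → 101 (Welch–Satterthwaite, rounded down)
t* = 2.364

CI: 7.00 ± 2.364 · 2.2481 = 7.00 ± 5.31 = (1.69, 12.31)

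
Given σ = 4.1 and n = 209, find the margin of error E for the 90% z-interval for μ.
Margin of error = 0.47

Margin of error = z* · σ/√n
= 1.645 · 4.1/√209
= 1.645 · 4.1/14.4568
= 0.47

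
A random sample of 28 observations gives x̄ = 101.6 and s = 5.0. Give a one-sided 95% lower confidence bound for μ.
μ ≥ 99.99

Lower bound (one-sided):
t* = 1.703 (one-sided for 95%)
Lower bound = x̄ - t* · s/√n = 101.6 - 1.703 · 5.0/√28 = 99.99

We are 95% confident that μ ≥ 99.99.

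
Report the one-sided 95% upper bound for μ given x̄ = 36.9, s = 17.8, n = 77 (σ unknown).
μ ≤ 40.28

Upper bound (one-sided):
t* = 1.665 (one-sided for 95%)
Upper bound = x̄ + t* · s/√n = 36.9 + 1.665 · 17.8/√77 = 40.28

We are 95% confident that μ ≤ 40.28.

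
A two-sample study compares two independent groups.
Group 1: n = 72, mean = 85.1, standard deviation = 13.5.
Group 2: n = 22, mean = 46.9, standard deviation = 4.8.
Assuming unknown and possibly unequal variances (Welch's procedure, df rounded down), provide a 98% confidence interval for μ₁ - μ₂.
(33.72, 42.68)

Difference: x̄₁ - x̄₂ = 38.20
SE = √(s₁²/n₁ + s₂²/n₂) = √(13.5²/72 + 4.8²/22) = 1.8917
df = 89.88 → 89 (Welch–Satterthwaite, rounded down)
t* = 2.369

CI: 38.20 ± 2.369 · 1.8917 = 38.20 ± 4.48 = (33.72, 42.68)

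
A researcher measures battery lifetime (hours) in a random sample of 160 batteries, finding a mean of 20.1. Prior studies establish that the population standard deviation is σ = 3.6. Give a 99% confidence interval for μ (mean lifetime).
(19.37, 20.83)

z-interval (σ known):
z* = 2.576 for 99% confidence

Margin of error = z* · σ/√n = 2.576 · 3.6/√160 = 0.73

CI: (20.1 - 0.73, 20.1 + 0.73) = (19.37, 20.83)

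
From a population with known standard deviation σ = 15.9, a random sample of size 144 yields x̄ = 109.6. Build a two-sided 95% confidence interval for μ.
(107.00, 112.20)

z-interval (σ known):
z* = 1.960 for 95% confidence

Margin of error = z* · σ/√n = 1.960 · 15.9/√144 = 2.60

CI: (109.6 - 2.60, 109.6 + 2.60) = (107.00, 112.20)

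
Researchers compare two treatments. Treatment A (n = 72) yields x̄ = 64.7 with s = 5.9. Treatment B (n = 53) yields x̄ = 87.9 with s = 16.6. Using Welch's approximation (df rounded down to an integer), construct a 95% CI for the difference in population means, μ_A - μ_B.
(-27.97, -18.43)

Difference: x̄₁ - x̄₂ = -23.20
SE = √(s₁²/n₁ + s₂²/n₂) = √(5.9²/72 + 16.6²/53) = 2.3838
df = 61.73 → 61 (Welch–Satterthwaite, rounded down)
t* = 2.000

CI: -23.20 ± 2.000 · 2.3838 = -23.20 ± 4.77 = (-27.97, -18.43)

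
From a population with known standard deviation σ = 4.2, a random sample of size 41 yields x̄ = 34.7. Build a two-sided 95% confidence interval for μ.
(33.41, 35.99)

z-interval (σ known):
z* = 1.960 for 95% confidence

Margin of error = z* · σ/√n = 1.960 · 4.2/√41 = 1.29

CI: (34.7 - 1.29, 34.7 + 1.29) = (33.41, 35.99)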